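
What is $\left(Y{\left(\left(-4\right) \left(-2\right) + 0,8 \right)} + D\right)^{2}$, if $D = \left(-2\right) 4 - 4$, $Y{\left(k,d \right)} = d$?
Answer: $16$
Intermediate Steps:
$D = -12$ ($D = -8 - 4 = -12$)
$\left(Y{\left(\left(-4\right) \left(-2\right) + 0,8 \right)} + D\right)^{2} = \left(8 - 12\right)^{2} = \left(-4\right)^{2} = 16$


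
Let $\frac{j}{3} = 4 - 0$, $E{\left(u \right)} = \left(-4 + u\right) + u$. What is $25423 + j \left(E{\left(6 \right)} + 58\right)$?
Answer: $26215$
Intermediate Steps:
$E{\left(u \right)} = -4 + 2 u$
$j = 12$ ($j = 3 \left(4 - 0\right) = 3 \left(4 + 0\right) = 3 \cdot 4 = 12$)
$25423 + j \left(E{\left(6 \right)} + 58\right) = 25423 + 12 \left(\left(-4 + 2 \cdot 6\right) + 58\right) = 25423 + 12 \left(\left(-4 + 12\right) + 58\right) = 25423 + 12 \left(8 + 58\right) = 25423 + 12 \cdot 66 = 25423 + 792 = 26215$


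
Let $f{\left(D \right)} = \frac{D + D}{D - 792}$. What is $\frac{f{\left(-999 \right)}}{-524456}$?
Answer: $- \frac{111}{52183372} \approx -2.1271 \cdot 10^{-6}$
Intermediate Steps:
$f{\left(D \right)} = \frac{2 D}{-792 + D}$
$\frac{f{\left(-999 \right)}}{-524456} = \frac{2 \left(-999\right) \frac{1}{-792 - 999}}{-524456} = 2 \left(-999\right) \frac{1}{-1791} \left(- \frac{1}{524456}\right) = 2 \left(-999\right) \left(- \frac{1}{1791}\right) \left(- \frac{1}{524456}\right) = \frac{222}{199} \left(- \frac{1}{524456}\right) = - \frac{111}{52183372}$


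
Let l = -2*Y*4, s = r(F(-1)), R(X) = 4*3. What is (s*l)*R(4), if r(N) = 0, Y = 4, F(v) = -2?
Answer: 0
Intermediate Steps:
R(X) = 12
s = 0
l = -32 (l = -2*4*4 = -8*4 = -32)
(s*l)*R(4) = (0*(-32))*12 = 0*12 = 0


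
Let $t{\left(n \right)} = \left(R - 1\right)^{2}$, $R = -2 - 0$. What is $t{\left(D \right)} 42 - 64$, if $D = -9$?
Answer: $314$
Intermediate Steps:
$R = -2$ ($R = -2 + 0 = -2$)
$t{\left(n \right)} = 9$ ($t{\left(n \right)} = \left(-2 - 1\right)^{2} = \left(-3\right)^{2} = 9$)
$t{\left(D \right)} 42 - 64 = 9 \cdot 42 - 64 = 378 - 64 = 314$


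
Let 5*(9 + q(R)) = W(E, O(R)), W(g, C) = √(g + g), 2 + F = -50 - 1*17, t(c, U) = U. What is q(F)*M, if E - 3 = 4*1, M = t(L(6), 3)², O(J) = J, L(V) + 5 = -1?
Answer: -81 + 9*√14/5 ≈ -74.265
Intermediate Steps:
L(V) = -6 (L(V) = -5 - 1 = -6)
F = -69 (F = -2 + (-50 - 1*17) = -2 + (-50 - 17) = -2 - 67 = -69)
M = 9 (M = 3² = 9)
E = 7 (E = 3 + 4*1 = 3 + 4 = 7)
W(g, C) = √2*√g (W(g, C) = √(2*g) = √2*√g)
q(R) = -9 + √14/5 (q(R) = -9 + (√2*√7)/5 = -9 + √14/5)
q(F)*M = (-9 + √14/5)*9 = -81 + 9*√14/5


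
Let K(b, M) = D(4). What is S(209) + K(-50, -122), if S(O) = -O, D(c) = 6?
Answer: -203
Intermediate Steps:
K(b, M) = 6
S(209) + K(-50, -122) = -1*209 + 6 = -209 + 6 = -203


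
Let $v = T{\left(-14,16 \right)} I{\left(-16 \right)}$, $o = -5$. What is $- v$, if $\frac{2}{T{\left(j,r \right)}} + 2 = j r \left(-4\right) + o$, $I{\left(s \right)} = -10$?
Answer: $\frac{20}{889} \approx 0.022497$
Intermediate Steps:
$T{\left(j,r \right)} = \frac{2}{-7 - 4 j r}$ ($T{\left(j,r \right)} = \frac{2}{-2 + \left(j r \left(-4\right) - 5\right)} = \frac{2}{-2 - \left(5 + 4 j r\right)} = \frac{2}{-7 - 4 j r}$)
$v = - \frac{20}{889}$ ($v = - \frac{2}{7 + 4 \left(-14\right) 16} \left(-10\right) = - \frac{2}{7 - 896} \left(-10\right) = - \frac{2}{-889} \left(-10\right) = \left(-2\right) \left(- \frac{1}{889}\right) \left(-10\right) = \frac{2}{889} \left(-10\right) = - \frac{20}{889} \approx -0.022497$)
$- v = \left(-1\right) \left(- \frac{20}{889}\right) = \frac{20}{889}$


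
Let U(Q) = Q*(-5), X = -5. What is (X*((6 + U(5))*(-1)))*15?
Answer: -1425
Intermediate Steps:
U(Q) = -5*Q
(X*((6 + U(5))*(-1)))*15 = -5*(6 - 5*5)*(-1)*15 = -5*(6 - 25)*(-1)*15 = -(-95)*(-1)*15 = -5*19*15 = -95*15 = -1425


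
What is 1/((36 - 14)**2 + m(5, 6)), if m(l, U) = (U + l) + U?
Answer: 1/501 ≈ 0.0019960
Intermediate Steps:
m(l, U) = l + 2*U
1/((36 - 14)**2 + m(5, 6)) = 1/((36 - 14)**2 + (5 + 2*6)) = 1/(22**2 + (5 + 12)) = 1/(484 + 17) = 1/501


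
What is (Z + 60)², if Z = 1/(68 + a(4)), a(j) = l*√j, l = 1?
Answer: 17648401/4900 ≈ 3601.7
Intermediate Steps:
a(j) = √j (a(j) = 1*√j = √j)
Z = 1/70 (Z = 1/(68 + √4) = 1/(68 + 2) = 1/70 ≈ 0.014286)
(Z + 60)² = (1/70 + 60)² = (4201/70)² = 17648401/4900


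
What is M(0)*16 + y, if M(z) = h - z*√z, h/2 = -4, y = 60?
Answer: -68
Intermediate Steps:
h = -8 (h = 2*(-4) = -8)
M(z) = -8 - z^(3/2) (M(z) = -8 - z*√z = -8 - z^(3/2))
M(0)*16 + y = (-8 - 0^(3/2))*16 + 60 = (-8 - 1*0)*16 + 60 = (-8 + 0)*16 + 60 = -8*16 + 60 = -128 + 60 = -68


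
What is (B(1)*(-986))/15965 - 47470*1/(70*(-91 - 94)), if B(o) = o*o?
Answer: 14901797/4134935 ≈ 3.6039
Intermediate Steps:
B(o) = o²
(B(1)*(-986))/15965 - 47470*1/(70*(-91 - 94)) = (1²*(-986))/15965 - 47470*1/(70*(-91 - 94)) = (1*(-986))*(1/15965) - 47470/((-185*70)) = -986*1/15965 - 47470/(-12950) = -986/15965 - 47470*(-1/12950) = -986/15965 + 4747/1295 = 14901797/4134935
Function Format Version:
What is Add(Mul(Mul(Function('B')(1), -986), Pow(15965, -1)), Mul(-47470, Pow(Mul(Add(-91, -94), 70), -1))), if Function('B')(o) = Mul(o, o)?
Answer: Rational(14901797, 4134935) ≈ 3.6039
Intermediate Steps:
Function('B')(o) = Pow(o, 2)
Add(Mul(Mul(Function('B')(1), -986), Pow(15965, -1)), Mul(-47470, Pow(Mul(Add(-91, -94), 70), -1))) = Add(Mul(Mul(Pow(1, 2), -986), Pow(15965, -1)), Mul(-47470, Pow(Mul(Add(-91, -94), 70), -1))) = Add(Mul(Mul(1, -986), Rational(1, 15965)), Mul(-47470, Pow(Mul(-185, 70), -1))) = Add(Mul(-986, Rational(1, 15965)), Mul(-47470, Pow(-12950, -1))) = Add(Rational(-986, 15965), Mul(-47470, Rational(-1, 12950))) = Add(Rational(-986, 15965), Rational(4747, 1295)) = Rational(14901797, 4134935)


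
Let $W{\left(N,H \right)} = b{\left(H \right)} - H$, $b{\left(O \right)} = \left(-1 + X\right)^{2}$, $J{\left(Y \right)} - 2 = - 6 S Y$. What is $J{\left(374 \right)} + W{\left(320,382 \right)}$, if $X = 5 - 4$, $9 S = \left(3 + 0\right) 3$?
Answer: $-2624$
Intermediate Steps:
$S = 1$ ($S = \frac{\left(3 + 0\right) 3}{9} = \frac{3 \cdot 3}{9} = \frac{1}{9} \cdot 9 = 1$)
$X = 1$ ($X = 5 - 4 = 1$)
$J{\left(Y \right)} = 2 - 6 Y$ ($J{\left(Y \right)} = 2 + \left(-6\right) 1 Y = 2 - 6 Y$)
$b{\left(O \right)} = 0$ ($b{\left(O \right)} = \left(-1 + 1\right)^{2} = 0^{2} = 0$)
$W{\left(N,H \right)} = - H$ ($W{\left(N,H \right)} = 0 - H = - H$)
$J{\left(374 \right)} + W{\left(320,382 \right)} = \left(2 - 2244\right) - 382 = -2242 - 382 = -2624$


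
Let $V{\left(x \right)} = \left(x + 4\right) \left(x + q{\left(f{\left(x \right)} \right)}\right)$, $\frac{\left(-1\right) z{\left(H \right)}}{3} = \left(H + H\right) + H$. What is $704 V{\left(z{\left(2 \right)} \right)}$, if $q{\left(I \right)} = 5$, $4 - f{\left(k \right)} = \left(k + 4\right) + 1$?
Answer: $128128$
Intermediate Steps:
$f{\left(k \right)} = -1 - k$ ($f{\left(k \right)} = 4 - \left(\left(k + 4\right) + 1\right) = 4 - \left(\left(4 + k\right) + 1\right) = 4 - \left(5 + k\right) = -1 - k$)
$z{\left(H \right)} = - 9 H$ ($z{\left(H \right)} = - 3 \left(\left(H + H\right) + H\right) = - 3 \left(2 H + H\right) = - 3 \cdot 3 H = - 9 H$)
$V{\left(x \right)} = \left(4 + x\right) \left(5 + x\right)$ ($V{\left(x \right)} = \left(x + 4\right) \left(x + 5\right) = \left(4 + x\right) \left(5 + x\right)$)
$704 V{\left(z{\left(2 \right)} \right)} = 704 \left(20 + \left(\left(-9\right) 2\right)^{2} + 9 \left(\left(-9\right) 2\right)\right) = 704 \left(20 + \left(-18\right)^{2} + 9 \left(-18\right)\right) = 704 \left(20 + 324 - 162\right) = 704 \cdot 182 = 128128$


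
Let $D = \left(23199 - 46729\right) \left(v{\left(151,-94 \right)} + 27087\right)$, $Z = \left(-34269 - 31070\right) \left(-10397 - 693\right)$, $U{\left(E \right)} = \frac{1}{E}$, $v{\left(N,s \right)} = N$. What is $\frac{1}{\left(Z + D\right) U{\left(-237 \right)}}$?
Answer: $- \frac{79}{27899790} \approx -2.8316 \cdot 10^{-6}$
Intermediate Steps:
$Z = 724609510$ ($Z = \left(-65339\right) \left(-11090\right) = 724609510$)
$D = -640910140$ ($D = \left(23199 - 46729\right) \left(151 + 27087\right) = \left(-23530\right) 27238 = -640910140$)
$\frac{1}{\left(Z + D\right) U{\left(-237 \right)}} = \frac{1}{\left(724609510 - 640910140\right) \frac{1}{-237}} = \frac{1}{83699370 \left(- \frac{1}{237}\right)} = \frac{1}{83699370} \left(-237\right) = - \frac{79}{27899790}$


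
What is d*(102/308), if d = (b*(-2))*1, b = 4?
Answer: -204/77 ≈ -2.6493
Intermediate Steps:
d = -8 (d = (4*(-2))*1 = -8*1 = -8)
d*(102/308) = -816/308 = -8*51/154 = -204/77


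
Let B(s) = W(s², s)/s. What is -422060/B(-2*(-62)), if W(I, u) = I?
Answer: -105515/31 ≈ -3403.7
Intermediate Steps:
B(s) = s (B(s) = s²/s = s)
-422060/B(-2*(-62)) = -422060/((-2*(-62))) = -422060/124 = -422060*1/124 = -105515/31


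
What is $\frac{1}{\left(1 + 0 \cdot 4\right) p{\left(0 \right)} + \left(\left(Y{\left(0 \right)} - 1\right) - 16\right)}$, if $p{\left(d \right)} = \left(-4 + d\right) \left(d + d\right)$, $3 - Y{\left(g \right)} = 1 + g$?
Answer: $- \frac{1}{15} \approx -0.066667$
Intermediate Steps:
$Y{\left(g \right)} = 2 - g$ ($Y{\left(g \right)} = 3 - \left(1 + g\right) = 2 - g$)
$p{\left(d \right)} = 2 d \left(-4 + d\right)$ ($p{\left(d \right)} = \left(-4 + d\right) 2 d = 2 d \left(-4 + d\right)$)
$\frac{1}{\left(1 + 0 \cdot 4\right) p{\left(0 \right)} + \left(\left(Y{\left(0 \right)} - 1\right) - 16\right)} = \frac{1}{\left(1 + 0 \cdot 4\right) 2 \cdot 0 \left(-4 + 0\right) + \left(\left(\left(2 - 0\right) - 1\right) - 16\right)} = \frac{1}{\left(1 + 0\right) 2 \cdot 0 \left(-4\right) + \left(\left(\left(2 + 0\right) - 1\right) - 16\right)} = \frac{1}{1 \cdot 0 + \left(\left(2 - 1\right) - 16\right)} = \frac{1}{0 + \left(1 - 16\right)} = \frac{1}{0 - 15} = \frac{1}{-15} = - \frac{1}{15}$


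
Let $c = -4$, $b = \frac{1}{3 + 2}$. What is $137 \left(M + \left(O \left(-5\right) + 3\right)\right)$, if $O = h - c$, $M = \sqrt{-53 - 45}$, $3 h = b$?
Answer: $- \frac{7124}{3} + 959 i \sqrt{2} \approx -2374.7 + 1356.2 i$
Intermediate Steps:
$b = \frac{1}{5} \approx 0.2$
$h = \frac{1}{15}$ ($h = \frac{1}{3} \cdot \frac{1}{5} = \frac{1}{15} \approx 0.066667$)
$M = 7 i \sqrt{2}$ ($M = \sqrt{-98} = 7 i \sqrt{2} \approx 9.8995 i$)
$O = \frac{61}{15}$ ($O = \frac{1}{15} - -4 = \frac{1}{15} + 4 = \frac{61}{15} \approx 4.0667$)
$137 \left(M + \left(O \left(-5\right) + 3\right)\right) = 137 \left(7 i \sqrt{2} + \left(\frac{61}{15} \left(-5\right) + 3\right)\right) = 137 \left(7 i \sqrt{2} + \left(- \frac{61}{3} + 3\right)\right) = 137 \left(7 i \sqrt{2} - \frac{52}{3}\right) = 137 \left(- \frac{52}{3} + 7 i \sqrt{2}\right) = - \frac{7124}{3} + 959 i \sqrt{2}$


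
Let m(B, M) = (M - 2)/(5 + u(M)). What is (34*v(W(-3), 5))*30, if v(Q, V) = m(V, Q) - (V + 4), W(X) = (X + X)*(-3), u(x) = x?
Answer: -194820/23 ≈ -8470.4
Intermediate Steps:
W(X) = -6*X (W(X) = (2*X)*(-3) = -6*X)
m(B, M) = (-2 + M)/(5 + M) (m(B, M) = (M - 2)/(5 + M) = (-2 + M)/(5 + M))
v(Q, V) = -4 - V + (-2 + Q)/(5 + Q) (v(Q, V) = (-2 + Q)/(5 + Q) - (V + 4) = (-2 + Q)/(5 + Q) - (4 + V) = (-2 + Q)/(5 + Q) + (-4 - V) = -4 - V + (-2 + Q)/(5 + Q))
(34*v(W(-3), 5))*30 = (34*((-2 - 6*(-3) - (4 + 5)*(5 - 6*(-3)))/(5 - 6*(-3))))*30 = (34*((-2 + 18 - 1*9*(5 + 18))/(5 + 18)))*30 = (34*((-2 + 18 - 1*9*23)/23))*30 = (34*((-2 + 18 - 207)/23))*30 = (34*((1/23)*(-191)))*30 = (34*(-191/23))*30 = -6494/23*30 = -194820/23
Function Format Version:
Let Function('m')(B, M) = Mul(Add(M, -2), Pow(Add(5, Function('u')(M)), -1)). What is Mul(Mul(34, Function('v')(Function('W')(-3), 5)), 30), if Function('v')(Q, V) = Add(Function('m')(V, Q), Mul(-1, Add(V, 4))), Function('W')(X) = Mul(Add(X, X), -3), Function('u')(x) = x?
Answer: Rational(-194820, 23) ≈ -8470.4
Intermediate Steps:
Function('W')(X) = Mul(-6, X) (Function('W')(X) = Mul(Mul(2, X), -3) = Mul(-6, X))
Function('m')(B, M) = Mul(Pow(Add(5, M), -1), Add(-2, M)) (Function('m')(B, M) = Mul(Add(M, -2), Pow(Add(5, M), -1)) = Mul(Add(-2, M), Pow(Add(5, M), -1)) = Mul(Pow(Add(5, M), -1), Add(-2, M)))
Function('v')(Q, V) = Add(-4, Mul(-1, V), Mul(Pow(Add(5, Q), -1), Add(-2, Q))) (Function('v')(Q, V) = Add(Mul(Pow(Add(5, Q), -1), Add(-2, Q)), Mul(-1, Add(V, 4))) = Add(Mul(Pow(Add(5, Q), -1), Add(-2, Q)), Mul(-1, Add(4, V))) = Add(Mul(Pow(Add(5, Q), -1), Add(-2, Q)), Add(-4, Mul(-1, V))) = Add(-4, Mul(-1, V), Mul(Pow(Add(5, Q), -1), Add(-2, Q))))
Mul(Mul(34, Function('v')(Function('W')(-3), 5)), 30) = Mul(Mul(34, Mul(Pow(Add(5, Mul(-6, -3)), -1), Add(-2, Mul(-6, -3), Mul(-1, Add(4, 5), Add(5, Mul(-6, -3)))))), 30) = Mul(Mul(34, Mul(Pow(Add(5, 18), -1), Add(-2, 18, Mul(-1, 9, Add(5, 18))))), 30) = Mul(Mul(34, Mul(Pow(23, -1), Add(-2, 18, Mul(-1, 9, 23)))), 30) = Mul(Mul(34, Mul(Rational(1, 23), Add(-2, 18, -207))), 30) = Mul(Mul(34, Mul(Rational(1, 23), -191)), 30) = Mul(Mul(34, Rational(-191, 23)), 30) = Mul(Rational(-6494, 23), 30) = Rational(-194820, 23)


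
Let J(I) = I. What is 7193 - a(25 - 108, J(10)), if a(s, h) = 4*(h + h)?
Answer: 7113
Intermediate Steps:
a(s, h) = 8*h (a(s, h) = 4*(2*h) = 8*h)
7193 - a(25 - 108, J(10)) = 7193 - 8*10 = 7193 - 1*80 = 7193 - 80 = 7113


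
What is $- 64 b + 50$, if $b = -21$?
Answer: $1394$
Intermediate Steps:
$- 64 b + 50 = \left(-64\right) \left(-21\right) + 50 = 1344 + 50 = 1394$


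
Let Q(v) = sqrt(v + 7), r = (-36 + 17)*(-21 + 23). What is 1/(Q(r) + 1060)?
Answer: 1060/1123631 - I*sqrt(31)/1123631 ≈ 0.00094337 - 4.9552e-6*I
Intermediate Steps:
r = -38 (r = -19*2 = -38)
Q(v) = sqrt(7 + v)
1/(Q(r) + 1060) = 1/(sqrt(7 - 38) + 1060) = 1/(sqrt(-31) + 1060) = 1/(I*sqrt(31) + 1060) = 1/(1060 + I*sqrt(31))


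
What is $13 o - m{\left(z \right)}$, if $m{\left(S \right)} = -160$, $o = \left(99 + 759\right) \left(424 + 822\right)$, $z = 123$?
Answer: $13898044$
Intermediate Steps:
$o = 1069068$ ($o = 858 \cdot 1246 = 1069068$)
$13 o - m{\left(z \right)} = 13 \cdot 1069068 - -160 = 13897884 + 160 = 13898044$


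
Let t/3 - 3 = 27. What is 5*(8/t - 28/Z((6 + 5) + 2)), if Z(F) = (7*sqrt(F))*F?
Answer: 4/9 - 20*sqrt(13)/169 ≈ 0.017752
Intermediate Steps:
t = 90 (t = 9 + 3*27 = 9 + 81 = 90)
Z(F) = 7*F**(3/2)
5*(8/t - 28/Z((6 + 5) + 2)) = 5*(8/90 - 28*1/(7*((6 + 5) + 2)**(3/2))) = 5*(8*(1/90) - 28*1/(7*(11 + 2)**(3/2))) = 5*(4/45 - 28*sqrt(13)/1183) = 5*(4/45 - 4*sqrt(13)/169) = 4/9 - 20*sqrt(13)/169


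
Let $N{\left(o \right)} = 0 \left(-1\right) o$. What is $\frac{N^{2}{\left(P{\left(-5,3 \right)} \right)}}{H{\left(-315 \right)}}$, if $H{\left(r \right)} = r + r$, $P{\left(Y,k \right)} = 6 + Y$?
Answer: $0$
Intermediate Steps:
$N{\left(o \right)} = 0$ ($N{\left(o \right)} = 0 o = 0$)
$H{\left(r \right)} = 2 r$
$\frac{N^{2}{\left(P{\left(-5,3 \right)} \right)}}{H{\left(-315 \right)}} = \frac{0^{2}}{2 \left(-315\right)} = \frac{0}{-630} = 0 \left(- \frac{1}{630}\right) = 0$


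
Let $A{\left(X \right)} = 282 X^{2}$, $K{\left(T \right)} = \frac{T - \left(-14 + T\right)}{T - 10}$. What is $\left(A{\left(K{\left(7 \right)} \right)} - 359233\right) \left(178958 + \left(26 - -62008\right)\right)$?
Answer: $- \frac{255276800800}{3} \approx -8.5092 \cdot 10^{10}$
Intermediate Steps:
$K{\left(T \right)} = \frac{14}{-10 + T}$
$\left(A{\left(K{\left(7 \right)} \right)} - 359233\right) \left(178958 + \left(26 - -62008\right)\right) = \left(282 \left(\frac{14}{-10 + 7}\right)^{2} - 359233\right) \left(178958 + \left(26 - -62008\right)\right) = \left(282 \left(\frac{14}{-3}\right)^{2} - 359233\right) \left(178958 + \left(26 + 62008\right)\right) = \left(282 \left(14 \left(- \frac{1}{3}\right)\right)^{2} - 359233\right) \left(178958 + 62034\right) = \left(282 \left(- \frac{14}{3}\right)^{2} - 359233\right) 240992 = \left(282 \cdot \frac{196}{9} - 359233\right) 240992 = \left(\frac{18424}{3} - 359233\right) 240992 = \left(- \frac{1059275}{3}\right) 240992 = - \frac{255276800800}{3}$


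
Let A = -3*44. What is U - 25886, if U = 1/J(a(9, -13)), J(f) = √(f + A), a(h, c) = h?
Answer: -25886 - I*√123/123 ≈ -25886.0 - 0.090167*I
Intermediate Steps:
A = -132
J(f) = √(-132 + f) (J(f) = √(f - 132) = √(-132 + f))
U = -I*√123/123 (U = 1/(√(-132 + 9)) = 1/(√(-123)) = 1/(I*√123) = -I*√123/123 ≈ -0.090167*I)
U - 25886 = -I*√123/123 - 25886 = -25886 - I*√123/123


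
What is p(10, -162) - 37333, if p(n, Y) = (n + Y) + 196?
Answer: -37289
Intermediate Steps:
p(n, Y) = 196 + Y + n (p(n, Y) = (Y + n) + 196 = 196 + Y + n)
p(10, -162) - 37333 = (196 - 162 + 10) - 37333 = 44 - 37333 = -37289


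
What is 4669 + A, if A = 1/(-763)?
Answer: 3562446/763 ≈ 4669.0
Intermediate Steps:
A = -1/763 ≈ -0.0013106
4669 + A = 4669 - 1/763 = 3562446/763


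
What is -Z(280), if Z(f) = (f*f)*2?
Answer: -156800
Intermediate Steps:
Z(f) = 2*f**2 (Z(f) = f**2*2 = 2*f**2)
-Z(280) = -2*280**2 = -2*78400 = -1*156800 = -156800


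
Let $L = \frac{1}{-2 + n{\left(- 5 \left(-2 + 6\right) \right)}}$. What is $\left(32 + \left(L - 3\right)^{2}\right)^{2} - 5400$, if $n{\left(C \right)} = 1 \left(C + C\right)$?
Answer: $- \frac{11535737471}{3111696} \approx -3707.2$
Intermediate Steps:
$n{\left(C \right)} = 2 C$ ($n{\left(C \right)} = 1 \cdot 2 C = 2 C$)
$L = - \frac{1}{42}$ ($L = \frac{1}{-2 + 2 \left(- 5 \left(-2 + 6\right)\right)} = \frac{1}{-2 + 2 \left(\left(-5\right) 4\right)} = \frac{1}{-2 + 2 \left(-20\right)} = \frac{1}{-2 - 40} = \frac{1}{-42} = - \frac{1}{42} \approx -0.02381$)
$\left(32 + \left(L - 3\right)^{2}\right)^{2} - 5400 = \left(32 + \left(- \frac{1}{42} - 3\right)^{2}\right)^{2} - 5400 = \left(32 + \left(- \frac{127}{42}\right)^{2}\right)^{2} - 5400 = \left(32 + \frac{16129}{1764}\right)^{2} - 5400 = \left(\frac{72577}{1764}\right)^{2} - 5400 = \frac{5267420929}{3111696} - 5400 = - \frac{11535737471}{3111696}$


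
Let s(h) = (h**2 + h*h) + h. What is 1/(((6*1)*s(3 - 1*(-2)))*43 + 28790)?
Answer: 1/42980 ≈ 2.3267e-5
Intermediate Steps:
s(h) = h + 2*h**2 (s(h) = (h**2 + h**2) + h = 2*h**2 + h = h + 2*h**2)
1/(((6*1)*s(3 - 1*(-2)))*43 + 28790) = 1/(((6*1)*((3 - 1*(-2))*(1 + 2*(3 - 1*(-2)))))*43 + 28790) = 1/((6*((3 + 2)*(1 + 2*(3 + 2))))*43 + 28790) = 1/((6*(5*(1 + 2*5)))*43 + 28790) = 1/((6*(5*(1 + 10)))*43 + 28790) = 1/((6*(5*11))*43 + 28790) = 1/((6*55)*43 + 28790) = 1/(330*43 + 28790) = 1/(14190 + 28790) = 1/42980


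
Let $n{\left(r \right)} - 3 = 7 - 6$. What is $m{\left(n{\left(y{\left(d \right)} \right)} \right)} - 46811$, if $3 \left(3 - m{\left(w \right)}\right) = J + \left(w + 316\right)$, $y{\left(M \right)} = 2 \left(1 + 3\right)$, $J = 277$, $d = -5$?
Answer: $-47007$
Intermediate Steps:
$y{\left(M \right)} = 8$ ($y{\left(M \right)} = 2 \cdot 4 = 8$)
$n{\left(r \right)} = 4$ ($n{\left(r \right)} = 3 + \left(7 - 6\right) = 3 + 1 = 4$)
$m{\left(w \right)} = - \frac{584}{3} - \frac{w}{3}$ ($m{\left(w \right)} = 3 - \frac{277 + \left(w + 316\right)}{3} = 3 - \frac{277 + \left(316 + w\right)}{3} = 3 - \frac{593 + w}{3} = 3 - \left(\frac{593}{3} + \frac{w}{3}\right) = - \frac{584}{3} - \frac{w}{3}$)
$m{\left(n{\left(y{\left(d \right)} \right)} \right)} - 46811 = \left(- \frac{584}{3} - \frac{4}{3}\right) - 46811 = -196 - 46811 = -47007$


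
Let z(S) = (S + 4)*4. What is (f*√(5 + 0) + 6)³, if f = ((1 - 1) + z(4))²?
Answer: 94372056 + 5368819712*√5 ≈ 1.2099e+10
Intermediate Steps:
z(S) = 16 + 4*S (z(S) = (4 + S)*4 = 16 + 4*S)
f = 1024 (f = ((1 - 1) + (16 + 4*4))² = (0 + (16 + 16))² = (0 + 32)² = 32² = 1024)
(f*√(5 + 0) + 6)³ = (1024*√(5 + 0) + 6)³ = (1024*√5 + 6)³ = (6 + 1024*√5)³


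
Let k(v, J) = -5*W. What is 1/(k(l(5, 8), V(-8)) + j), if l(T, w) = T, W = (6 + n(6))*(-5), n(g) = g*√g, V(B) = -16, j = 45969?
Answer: 15373/708942387 - 50*√6/708942387 ≈ 2.1512e-5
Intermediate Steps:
n(g) = g^(3/2)
W = -30 - 30*√6 (W = (6 + 6^(3/2))*(-5) = (6 + 6*√6)*(-5) = -30 - 30*√6 ≈ -103.48)
k(v, J) = 150 + 150*√6 (k(v, J) = -5*(-30 - 30*√6) = 150 + 150*√6)
1/(k(l(5, 8), V(-8)) + j) = 1/((150 + 150*√6) + 45969) = 1/(46119 + 150*√6)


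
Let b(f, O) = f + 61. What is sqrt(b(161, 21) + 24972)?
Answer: sqrt(25194) ≈ 158.73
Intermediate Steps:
b(f, O) = 61 + f
sqrt(b(161, 21) + 24972) = sqrt((61 + 161) + 24972) = sqrt(222 + 24972) = sqrt(25194)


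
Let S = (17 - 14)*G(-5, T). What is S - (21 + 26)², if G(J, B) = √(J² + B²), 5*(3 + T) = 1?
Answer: -2209 + 3*√821/5 ≈ -2191.8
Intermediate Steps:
T = -14/5 (T = -3 + (⅕)*1 = -3 + ⅕ = -14/5 ≈ -2.8000)
G(J, B) = √(B² + J²)
S = 3*√821/5 (S = (17 - 14)*√((-14/5)² + (-5)²) = 3*√(196/25 + 25) = 3*√(821/25) = 3*(√821/5) = 3*√821/5 ≈ 17.192)
S - (21 + 26)² = 3*√821/5 - (21 + 26)² = 3*√821/5 - 1*47² = 3*√821/5 - 1*2209 = 3*√821/5 - 2209 = -2209 + 3*√821/5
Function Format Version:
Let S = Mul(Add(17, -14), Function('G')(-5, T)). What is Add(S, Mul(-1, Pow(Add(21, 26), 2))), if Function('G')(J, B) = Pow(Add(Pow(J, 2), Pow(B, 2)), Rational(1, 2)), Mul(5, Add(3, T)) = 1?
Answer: Add(-2209, Mul(Rational(3, 5), Pow(821, Rational(1, 2)))) ≈ -2191.8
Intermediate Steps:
T = Rational(-14, 5) (T = Add(-3, Mul(Rational(1, 5), 1)) = Add(-3, Rational(1, 5)) = Rational(-14, 5) ≈ -2.8000)
Function('G')(J, B) = Pow(Add(Pow(B, 2), Pow(J, 2)), Rational(1, 2))
S = Mul(Rational(3, 5), Pow(821, Rational(1, 2))) (S = Mul(Add(17, -14), Pow(Add(Pow(Rational(-14, 5), 2), Pow(-5, 2)), Rational(1, 2))) = Mul(3, Pow(Add(Rational(196, 25), 25), Rational(1, 2))) = Mul(3, Pow(Rational(821, 25), Rational(1, 2))) = Mul(3, Mul(Rational(1, 5), Pow(821, Rational(1, 2)))) = Mul(Rational(3, 5), Pow(821, Rational(1, 2))) ≈ 17.192)
Add(S, Mul(-1, Pow(Add(21, 26), 2))) = Add(Mul(Rational(3, 5), Pow(821, Rational(1, 2))), Mul(-1, Pow(Add(21, 26), 2))) = Add(Mul(Rational(3, 5), Pow(821, Rational(1, 2))), Mul(-1, Pow(47, 2))) = Add(Mul(Rational(3, 5), Pow(821, Rational(1, 2))), Mul(-1, 2209)) = Add(Mul(Rational(3, 5), Pow(821, Rational(1, 2))), -2209) = Add(-2209, Mul(Rational(3, 5), Pow(821, Rational(1, 2))))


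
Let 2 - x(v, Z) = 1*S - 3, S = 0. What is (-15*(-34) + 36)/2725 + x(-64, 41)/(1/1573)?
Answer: 21432671/2725 ≈ 7865.2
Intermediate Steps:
x(v, Z) = 5 (x(v, Z) = 2 - (1*0 - 3) = 2 - (0 - 3) = 2 - 1*(-3) = 2 + 3 = 5)
(-15*(-34) + 36)/2725 + x(-64, 41)/(1/1573) = (-15*(-34) + 36)/2725 + 5/(1/1573) = (510 + 36)*(1/2725) + 5/(1/1573) = 546*(1/2725) + 5*1573 = 546/2725 + 7865 = 21432671/2725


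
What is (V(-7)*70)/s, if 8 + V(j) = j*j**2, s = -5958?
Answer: 1365/331 ≈ 4.1239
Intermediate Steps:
V(j) = -8 + j**3 (V(j) = -8 + j*j**2 = -8 + j**3)
(V(-7)*70)/s = ((-8 + (-7)**3)*70)/(-5958) = ((-8 - 343)*70)*(-1/5958) = -351*70*(-1/5958) = -24570*(-1/5958) = 1365/331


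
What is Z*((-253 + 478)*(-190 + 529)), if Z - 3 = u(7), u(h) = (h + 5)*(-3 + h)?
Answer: 3890025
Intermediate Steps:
u(h) = (-3 + h)*(5 + h) (u(h) = (5 + h)*(-3 + h) = (-3 + h)*(5 + h))
Z = 51 (Z = 3 + (-15 + 7² + 2*7) = 3 + (-15 + 49 + 14) = 3 + 48 = 51)
Z*((-253 + 478)*(-190 + 529)) = 51*((-253 + 478)*(-190 + 529)) = 51*(225*339) = 51*76275 = 3890025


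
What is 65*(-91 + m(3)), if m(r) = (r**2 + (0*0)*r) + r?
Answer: -5135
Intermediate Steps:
m(r) = r + r**2 (m(r) = (r**2 + 0*r) + r = (r**2 + 0) + r = r**2 + r = r + r**2)
65*(-91 + m(3)) = 65*(-91 + 3*(1 + 3)) = 65*(-91 + 3*4) = 65*(-91 + 12) = 65*(-79) = -5135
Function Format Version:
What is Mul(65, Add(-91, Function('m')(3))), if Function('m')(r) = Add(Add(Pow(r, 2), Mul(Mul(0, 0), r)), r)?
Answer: -5135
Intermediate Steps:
Function('m')(r) = Add(r, Pow(r, 2)) (Function('m')(r) = Add(Add(Pow(r, 2), Mul(0, r)), r) = Add(Add(Pow(r, 2), 0), r) = Add(Pow(r, 2), r) = Add(r, Pow(r, 2)))
Mul(65, Add(-91, Function('m')(3))) = Mul(65, Add(-91, Mul(3, Add(1, 3)))) = Mul(65, Add(-91, Mul(3, 4))) = Mul(65, Add(-91, 12)) = Mul(65, -79) = -5135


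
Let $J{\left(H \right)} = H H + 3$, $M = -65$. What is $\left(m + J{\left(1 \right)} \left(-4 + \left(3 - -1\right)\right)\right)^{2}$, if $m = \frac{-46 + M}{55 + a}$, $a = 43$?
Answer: $\frac{12321}{9604} \approx 1.2829$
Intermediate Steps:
$J{\left(H \right)} = 3 + H^{2}$ ($J{\left(H \right)} = H^{2} + 3 = 3 + H^{2}$)
$m = - \frac{111}{98}$ ($m = \frac{-46 - 65}{55 + 43} = - \frac{111}{98} \approx -1.1327$)
$\left(m + J{\left(1 \right)} \left(-4 + \left(3 - -1\right)\right)\right)^{2} = \left(- \frac{111}{98} + \left(3 + 1^{2}\right) \left(-4 + \left(3 - -1\right)\right)\right)^{2} = \left(- \frac{111}{98} + \left(3 + 1\right) \left(-4 + \left(3 + 1\right)\right)\right)^{2} = \left(- \frac{111}{98} + 4 \left(-4 + 4\right)\right)^{2} = \left(- \frac{111}{98} + 4 \cdot 0\right)^{2} = \left(- \frac{111}{98} + 0\right)^{2} = \left(- \frac{111}{98}\right)^{2} = \frac{12321}{9604}$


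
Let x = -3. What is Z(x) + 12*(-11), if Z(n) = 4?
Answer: -128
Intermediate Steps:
Z(x) + 12*(-11) = 4 + 12*(-11) = 4 - 132 = -128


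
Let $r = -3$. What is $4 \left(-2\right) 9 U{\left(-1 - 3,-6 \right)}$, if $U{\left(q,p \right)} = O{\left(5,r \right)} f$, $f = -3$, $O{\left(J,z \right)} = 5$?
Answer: $1080$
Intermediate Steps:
$U{\left(q,p \right)} = -15$ ($U{\left(q,p \right)} = 5 \left(-3\right) = -15$)
$4 \left(-2\right) 9 U{\left(-1 - 3,-6 \right)} = 4 \left(-2\right) 9 \left(-15\right) = \left(-8\right) 9 \left(-15\right) = \left(-72\right) \left(-15\right) = 1080$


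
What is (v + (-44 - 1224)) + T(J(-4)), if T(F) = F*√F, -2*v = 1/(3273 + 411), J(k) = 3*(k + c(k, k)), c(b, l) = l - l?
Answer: -9342625/7368 - 24*I*√3 ≈ -1268.0 - 41.569*I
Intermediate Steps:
c(b, l) = 0
J(k) = 3*k (J(k) = 3*(k + 0) = 3*k)
v = -1/7368 (v = -1/(2*(3273 + 411)) = -½/3684 = -½*1/3684 = -1/7368 ≈ -0.00013572)
T(F) = F^(3/2)
(v + (-44 - 1224)) + T(J(-4)) = (-1/7368 + (-44 - 1224)) + (3*(-4))^(3/2) = (-1/7368 - 1268) + (-12)^(3/2) = -9342625/7368 - 24*I*√3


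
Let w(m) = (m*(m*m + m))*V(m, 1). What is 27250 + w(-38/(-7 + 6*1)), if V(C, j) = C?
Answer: 2167258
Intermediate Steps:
w(m) = m**2*(m + m**2) (w(m) = (m*(m*m + m))*m = (m*(m**2 + m))*m = (m*(m + m**2))*m = m**2*(m + m**2))
27250 + w(-38/(-7 + 6*1)) = 27250 + (-38/(-7 + 6*1))**3*(1 - 38/(-7 + 6*1)) = 27250 + (-38/(-7 + 6))**3*(1 - 38/(-7 + 6)) = 27250 + (-38/(-1))**3*(1 - 38/(-1)) = 27250 + (-38*(-1))**3*(1 - 38*(-1)) = 27250 + 38**3*(1 + 38) = 27250 + 54872*39 = 27250 + 2140008 = 2167258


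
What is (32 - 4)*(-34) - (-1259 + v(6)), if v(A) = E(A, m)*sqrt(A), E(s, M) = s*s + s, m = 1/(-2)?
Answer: 307 - 42*sqrt(6) ≈ 204.12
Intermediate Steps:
m = -1/2 ≈ -0.50000
E(s, M) = s + s**2 (E(s, M) = s**2 + s = s + s**2)
v(A) = A**(3/2)*(1 + A) (v(A) = (A*(1 + A))*sqrt(A) = A**(3/2)*(1 + A))
(32 - 4)*(-34) - (-1259 + v(6)) = (32 - 4)*(-34) - (-1259 + 6**(3/2)*(1 + 6)) = 28*(-34) - (-1259 + (6*sqrt(6))*7) = -952 - (-1259 + 42*sqrt(6)) = -952 + (1259 - 42*sqrt(6)) = 307 - 42*sqrt(6)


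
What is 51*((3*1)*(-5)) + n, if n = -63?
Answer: -828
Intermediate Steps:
51*((3*1)*(-5)) + n = 51*((3*1)*(-5)) - 63 = 51*(3*(-5)) - 63 = 51*(-15) - 63 = -765 - 63 = -828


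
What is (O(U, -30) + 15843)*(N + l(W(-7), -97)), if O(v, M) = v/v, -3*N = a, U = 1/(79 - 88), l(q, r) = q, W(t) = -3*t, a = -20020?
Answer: 318195052/3 ≈ 1.0607e+8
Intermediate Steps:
U = -⅑ (U = 1/(-9) = -⅑ ≈ -0.11111)
N = 20020/3 (N = -⅓*(-20020) = 20020/3 ≈ 6673.3)
O(v, M) = 1
(O(U, -30) + 15843)*(N + l(W(-7), -97)) = (1 + 15843)*(20020/3 - 3*(-7)) = 15844*(20020/3 + 21) = 15844*(20083/3) = 318195052/3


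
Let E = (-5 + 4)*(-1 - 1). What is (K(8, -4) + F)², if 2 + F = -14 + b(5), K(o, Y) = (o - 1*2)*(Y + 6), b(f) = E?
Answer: 4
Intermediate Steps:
E = 2 (E = -1*(-2) = 2)
b(f) = 2
K(o, Y) = (-2 + o)*(6 + Y) (K(o, Y) = (o - 2)*(6 + Y) = (-2 + o)*(6 + Y))
F = -14 (F = -2 + (-14 + 2) = -2 - 12 = -14)
(K(8, -4) + F)² = ((-12 - 2*(-4) + 6*8 - 4*8) - 14)² = ((-12 + 8 + 48 - 32) - 14)² = (12 - 14)² = (-2)² = 4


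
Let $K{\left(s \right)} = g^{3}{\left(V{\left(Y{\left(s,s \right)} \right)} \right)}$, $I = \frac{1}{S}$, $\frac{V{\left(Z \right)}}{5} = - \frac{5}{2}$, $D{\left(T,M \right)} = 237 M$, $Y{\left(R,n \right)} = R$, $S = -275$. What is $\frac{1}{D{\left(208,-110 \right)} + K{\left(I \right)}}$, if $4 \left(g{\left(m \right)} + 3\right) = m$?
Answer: $- \frac{512}{13465489} \approx -3.8023 \cdot 10^{-5}$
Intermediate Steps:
$V{\left(Z \right)} = - \frac{25}{2}$ ($V{\left(Z \right)} = 5 \left(- \frac{5}{2}\right) = - \frac{25}{2}$)
$g{\left(m \right)} = -3 + \frac{m}{4}$
$I = - \frac{1}{275}$ ($I = \frac{1}{-275} = - \frac{1}{275} \approx -0.0036364$)
$K{\left(s \right)} = - \frac{117649}{512}$ ($K{\left(s \right)} = \left(-3 + \frac{1}{4} \left(- \frac{25}{2}\right)\right)^{3} = \left(-3 - \frac{25}{8}\right)^{3} = \left(- \frac{49}{8}\right)^{3} = - \frac{117649}{512}$)
$\frac{1}{D{\left(208,-110 \right)} + K{\left(I \right)}} = \frac{1}{237 \left(-110\right) - \frac{117649}{512}} = \frac{1}{-26070 - \frac{117649}{512}} = \frac{1}{- \frac{13465489}{512}} = - \frac{512}{13465489}$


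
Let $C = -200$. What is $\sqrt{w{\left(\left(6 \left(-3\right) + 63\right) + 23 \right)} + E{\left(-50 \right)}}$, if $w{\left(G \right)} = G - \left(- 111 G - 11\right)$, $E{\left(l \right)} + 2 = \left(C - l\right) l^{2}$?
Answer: $5 i \sqrt{14695} \approx 606.11 i$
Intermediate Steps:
$E{\left(l \right)} = -2 + l^{2} \left(-200 - l\right)$ ($E{\left(l \right)} = -2 + \left(-200 - l\right) l^{2} = -2 + l^{2} \left(-200 - l\right)$)
$w{\left(G \right)} = 11 + 112 G$ ($w{\left(G \right)} = G - \left(-11 - 111 G\right) = G + \left(11 + 111 G\right) = 11 + 112 G$)
$\sqrt{w{\left(\left(6 \left(-3\right) + 63\right) + 23 \right)} + E{\left(-50 \right)}} = \sqrt{\left(11 + 112 \left(\left(6 \left(-3\right) + 63\right) + 23\right)\right) - \left(-124998 + 500000\right)} = \sqrt{\left(11 + 112 \left(\left(-18 + 63\right) + 23\right)\right) - 375002} = \sqrt{\left(11 + 112 \left(45 + 23\right)\right) - 375002} = \sqrt{\left(11 + 112 \cdot 68\right) - 375002} = \sqrt{\left(11 + 7616\right) - 375002} = \sqrt{7627 - 375002} = \sqrt{-367375} = 5 i \sqrt{14695}$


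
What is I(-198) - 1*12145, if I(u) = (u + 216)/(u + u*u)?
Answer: -26318214/2167 ≈ -12145.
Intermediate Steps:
I(u) = (216 + u)/(u + u²)
I(-198) - 1*12145 = (216 - 198)/((-198)*(1 - 198)) - 1*12145 = -1/198*18/(-197) - 12145 = -1/198*(-1/197)*18 - 12145 = 1/2167 - 12145 = -26318214/2167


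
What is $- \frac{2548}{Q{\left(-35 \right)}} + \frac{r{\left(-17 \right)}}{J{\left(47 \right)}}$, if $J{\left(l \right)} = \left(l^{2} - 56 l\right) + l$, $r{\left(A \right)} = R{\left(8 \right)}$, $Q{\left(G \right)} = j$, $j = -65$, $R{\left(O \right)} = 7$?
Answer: $\frac{73661}{1880} \approx 39.181$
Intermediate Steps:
$Q{\left(G \right)} = -65$
$r{\left(A \right)} = 7$
$J{\left(l \right)} = l^{2} - 55 l$
$- \frac{2548}{Q{\left(-35 \right)}} + \frac{r{\left(-17 \right)}}{J{\left(47 \right)}} = - \frac{2548}{-65} + \frac{7}{47 \left(-55 + 47\right)} = \left(-2548\right) \left(- \frac{1}{65}\right) + \frac{7}{47 \left(-8\right)} = \frac{196}{5} + \frac{7}{-376} = \frac{196}{5} + 7 \left(- \frac{1}{376}\right) = \frac{196}{5} - \frac{7}{376} = \frac{73661}{1880}$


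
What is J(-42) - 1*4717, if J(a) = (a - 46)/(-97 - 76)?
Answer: -815953/173 ≈ -4716.5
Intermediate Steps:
J(a) = 46/173 - a/173 (J(a) = (-46 + a)/(-173) = (-46 + a)*(-1/173) = 46/173 - a/173)
J(-42) - 1*4717 = (46/173 - 1/173*(-42)) - 1*4717 = (46/173 + 42/173) - 4717 = 88/173 - 4717 = -815953/173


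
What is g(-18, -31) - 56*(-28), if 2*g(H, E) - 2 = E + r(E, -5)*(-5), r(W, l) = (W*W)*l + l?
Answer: 27157/2 ≈ 13579.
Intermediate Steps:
r(W, l) = l + l*W**2 (r(W, l) = W**2*l + l = l*W**2 + l = l + l*W**2)
g(H, E) = 27/2 + E/2 + 25*E**2/2 (g(H, E) = 1 + (E - 5*(1 + E**2)*(-5))/2 = 1 + (E + (-5 - 5*E**2)*(-5))/2 = 1 + (E + (25 + 25*E**2))/2 = 1 + (25 + E + 25*E**2)/2 = 1 + (25/2 + E/2 + 25*E**2/2) = 27/2 + E/2 + 25*E**2/2)
g(-18, -31) - 56*(-28) = (27/2 + (1/2)*(-31) + (25/2)*(-31)**2) - 56*(-28) = (27/2 - 31/2 + (25/2)*961) - 1*(-1568) = (27/2 - 31/2 + 24025/2) + 1568 = 24021/2 + 1568 = 27157/2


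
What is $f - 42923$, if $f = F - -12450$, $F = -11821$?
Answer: $-42294$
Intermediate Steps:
$f = 629$ ($f = -11821 - -12450 = -11821 + 12450 = 629$)
$f - 42923 = 629 - 42923 = -42294$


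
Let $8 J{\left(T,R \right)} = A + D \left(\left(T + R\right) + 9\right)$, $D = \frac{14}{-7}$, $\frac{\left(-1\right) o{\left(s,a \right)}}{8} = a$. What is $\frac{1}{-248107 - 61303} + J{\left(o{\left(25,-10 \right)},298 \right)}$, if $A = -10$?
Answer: $- \frac{30322181}{309410} \approx -98.0$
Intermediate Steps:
$o{\left(s,a \right)} = - 8 a$
$D = -2$ ($D = 14 \left(- \frac{1}{7}\right) = -2$)
$J{\left(T,R \right)} = - \frac{7}{2} - \frac{R}{4} - \frac{T}{4}$ ($J{\left(T,R \right)} = \frac{-10 - 2 \left(\left(T + R\right) + 9\right)}{8} = \frac{-10 - 2 \left(\left(R + T\right) + 9\right)}{8} = \frac{-10 - 2 \left(9 + R + T\right)}{8} = \frac{-10 - \left(18 + 2 R + 2 T\right)}{8} = \frac{-28 - 2 R - 2 T}{8} = - \frac{7}{2} - \frac{R}{4} - \frac{T}{4}$)
$\frac{1}{-248107 - 61303} + J{\left(o{\left(25,-10 \right)},298 \right)} = \frac{1}{-248107 - 61303} - \left(78 + \frac{1}{4} \left(-8\right) \left(-10\right)\right) = \frac{1}{-309410} - 98 = - \frac{1}{309410} - 98 = - \frac{30322181}{309410}$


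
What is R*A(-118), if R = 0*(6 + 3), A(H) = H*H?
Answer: 0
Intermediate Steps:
A(H) = H²
R = 0 (R = 0*9 = 0)
R*A(-118) = 0*(-118)² = 0*13924 = 0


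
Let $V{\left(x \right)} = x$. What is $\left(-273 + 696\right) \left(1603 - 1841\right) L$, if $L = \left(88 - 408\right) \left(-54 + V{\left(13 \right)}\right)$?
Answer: $-1320842880$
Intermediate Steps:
$L = 13120$ ($L = \left(88 - 408\right) \left(-54 + 13\right) = \left(-320\right) \left(-41\right) = 13120$)
$\left(-273 + 696\right) \left(1603 - 1841\right) L = \left(-273 + 696\right) \left(1603 - 1841\right) 13120 = 423 \left(-238\right) 13120 = \left(-100674\right) 13120 = -1320842880$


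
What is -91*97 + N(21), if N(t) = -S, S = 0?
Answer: -8827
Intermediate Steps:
N(t) = 0 (N(t) = -1*0 = 0)
-91*97 + N(21) = -91*97 + 0 = -8827 + 0 = -8827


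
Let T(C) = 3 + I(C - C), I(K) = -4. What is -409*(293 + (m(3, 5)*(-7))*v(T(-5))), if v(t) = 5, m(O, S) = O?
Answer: -76892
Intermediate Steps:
T(C) = -1 (T(C) = 3 - 4 = -1)
-409*(293 + (m(3, 5)*(-7))*v(T(-5))) = -409*(293 + (3*(-7))*5) = -409*(293 - 21*5) = -409*(293 - 105) = -409*188 = -76892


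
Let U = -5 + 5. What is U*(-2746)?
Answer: 0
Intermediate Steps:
U = 0
U*(-2746) = 0*(-2746) = 0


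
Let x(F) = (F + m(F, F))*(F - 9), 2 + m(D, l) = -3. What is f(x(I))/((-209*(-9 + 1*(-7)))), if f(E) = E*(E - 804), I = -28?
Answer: 46287/304 ≈ 152.26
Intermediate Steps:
m(D, l) = -5 (m(D, l) = -2 - 3 = -5)
x(F) = (-9 + F)*(-5 + F) (x(F) = (F - 5)*(F - 9) = (-5 + F)*(-9 + F) = (-9 + F)*(-5 + F))
f(E) = E*(-804 + E)
f(x(I))/((-209*(-9 + 1*(-7)))) = ((45 + (-28)**2 - 14*(-28))*(-804 + (45 + (-28)**2 - 14*(-28))))/((-209*(-9 + 1*(-7)))) = ((45 + 784 + 392)*(-804 + (45 + 784 + 392)))/((-209*(-9 - 7))) = (1221*(-804 + 1221))/((-209*(-16))) = (1221*417)/3344 = 509157*(1/3344) = 46287/304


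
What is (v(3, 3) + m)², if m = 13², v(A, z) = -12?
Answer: 24649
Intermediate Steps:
m = 169
(v(3, 3) + m)² = (-12 + 169)² = 157² = 24649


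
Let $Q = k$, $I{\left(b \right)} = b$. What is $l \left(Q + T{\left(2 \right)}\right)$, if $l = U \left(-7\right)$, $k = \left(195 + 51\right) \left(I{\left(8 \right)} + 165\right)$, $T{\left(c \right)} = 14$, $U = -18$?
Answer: $5364072$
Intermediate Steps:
$k = 42558$ ($k = \left(195 + 51\right) \left(8 + 165\right) = 246 \cdot 173 = 42558$)
$l = 126$ ($l = \left(-18\right) \left(-7\right) = 126$)
$Q = 42558$
$l \left(Q + T{\left(2 \right)}\right) = 126 \left(42558 + 14\right) = 126 \cdot 42572 = 5364072$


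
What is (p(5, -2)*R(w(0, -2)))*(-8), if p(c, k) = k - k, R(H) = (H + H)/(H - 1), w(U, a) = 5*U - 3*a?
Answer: 0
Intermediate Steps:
w(U, a) = -3*a + 5*U
R(H) = 2*H/(-1 + H) (R(H) = (2*H)/(-1 + H) = 2*H/(-1 + H))
p(c, k) = 0
(p(5, -2)*R(w(0, -2)))*(-8) = (0*(2*(-3*(-2) + 5*0)/(-1 + (-3*(-2) + 5*0))))*(-8) = (0*(2*(6 + 0)/(-1 + (6 + 0))))*(-8) = (0*(2*6/(-1 + 6)))*(-8) = (0*(2*6/5))*(-8) = (0*(2*6*(⅕)))*(-8) = (0*(12/5))*(-8) = 0*(-8) = 0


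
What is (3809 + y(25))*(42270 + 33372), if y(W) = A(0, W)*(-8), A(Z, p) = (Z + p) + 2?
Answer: 271781706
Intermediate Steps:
A(Z, p) = 2 + Z + p
y(W) = -16 - 8*W (y(W) = (2 + 0 + W)*(-8) = (2 + W)*(-8) = -16 - 8*W)
(3809 + y(25))*(42270 + 33372) = (3809 + (-16 - 8*25))*(42270 + 33372) = (3809 + (-16 - 200))*75642 = (3809 - 216)*75642 = 3593*75642 = 271781706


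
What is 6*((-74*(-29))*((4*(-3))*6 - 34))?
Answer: -1364856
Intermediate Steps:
6*((-74*(-29))*((4*(-3))*6 - 34)) = 6*(2146*(-12*6 - 34)) = 6*(2146*(-72 - 34)) = 6*(2146*(-106)) = 6*(-227476) = -1364856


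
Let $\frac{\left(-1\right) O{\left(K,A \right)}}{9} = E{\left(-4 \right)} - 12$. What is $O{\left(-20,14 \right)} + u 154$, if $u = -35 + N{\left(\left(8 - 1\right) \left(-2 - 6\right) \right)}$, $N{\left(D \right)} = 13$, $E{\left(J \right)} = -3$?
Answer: $-3253$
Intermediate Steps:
$O{\left(K,A \right)} = 135$ ($O{\left(K,A \right)} = - 9 \left(-3 - 12\right) = \left(-9\right) \left(-15\right) = 135$)
$u = -22$ ($u = -35 + 13 = -22$)
$O{\left(-20,14 \right)} + u 154 = 135 - 3388 = -3253$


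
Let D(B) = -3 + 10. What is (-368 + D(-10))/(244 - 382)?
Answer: 361/138 ≈ 2.6159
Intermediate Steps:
D(B) = 7
(-368 + D(-10))/(244 - 382) = (-368 + 7)/(244 - 382) = -361/(-138) = -361*(-1/138) = 361/138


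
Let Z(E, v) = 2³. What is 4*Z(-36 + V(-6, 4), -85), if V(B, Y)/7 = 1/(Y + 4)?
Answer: 32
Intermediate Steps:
V(B, Y) = 7/(4 + Y) (V(B, Y) = 7/(Y + 4) = 7/(4 + Y))
Z(E, v) = 8
4*Z(-36 + V(-6, 4), -85) = 4*8 = 32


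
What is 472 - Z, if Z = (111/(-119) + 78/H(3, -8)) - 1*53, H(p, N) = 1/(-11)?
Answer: 164688/119 ≈ 1383.9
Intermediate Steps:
H(p, N) = -1/11
Z = -108520/119 (Z = (111/(-119) + 78/(-1/11)) - 1*53 = (111*(-1/119) + 78*(-11)) - 53 = (-111/119 - 858) - 53 = -102213/119 - 53 = -108520/119 ≈ -911.93)
472 - Z = 472 - 1*(-108520/119) = 472 + 108520/119 = 164688/119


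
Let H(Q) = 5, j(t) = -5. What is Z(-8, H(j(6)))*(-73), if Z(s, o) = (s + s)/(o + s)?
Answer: -1168/3 ≈ -389.33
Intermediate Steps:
Z(s, o) = 2*s/(o + s) (Z(s, o) = (2*s)/(o + s) = 2*s/(o + s))
Z(-8, H(j(6)))*(-73) = (2*(-8)/(5 - 8))*(-73) = (2*(-8)/(-3))*(-73) = (2*(-8)*(-1/3))*(-73) = (16/3)*(-73) = -1168/3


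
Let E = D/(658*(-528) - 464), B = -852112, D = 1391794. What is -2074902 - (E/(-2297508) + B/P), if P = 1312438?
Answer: -544142614809635214769507/262249872561321888 ≈ -2.0749e+6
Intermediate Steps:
E = -695897/173944 (E = 1391794/(658*(-528) - 464) = 1391794/(-347424 - 464) = 1391794/(-347888) = 1391794*(-1/347888) = -695897/173944 ≈ -4.0007)
-2074902 - (E/(-2297508) + B/P) = -2074902 - (-695897/173944/(-2297508) - 852112/1312438) = -2074902 - (-695897/173944*(-1/2297508) - 852112*1/1312438) = -2074902 - (695897/399637731552 - 426056/656219) = -2074902 - 1*(-170267596693285469/262249872561321888) = -2074902 + 170267596693285469/262249872561321888 = -544142614809635214769507/262249872561321888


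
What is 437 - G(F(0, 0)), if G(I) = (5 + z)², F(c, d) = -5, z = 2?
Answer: 388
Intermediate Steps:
G(I) = 49 (G(I) = (5 + 2)² = 7² = 49)
437 - G(F(0, 0)) = 437 - 1*49 = 437 - 49 = 388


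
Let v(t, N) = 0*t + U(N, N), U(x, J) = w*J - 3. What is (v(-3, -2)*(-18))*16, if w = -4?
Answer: -1440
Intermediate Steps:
U(x, J) = -3 - 4*J (U(x, J) = -4*J - 3 = -3 - 4*J)
v(t, N) = -3 - 4*N (v(t, N) = 0*t + (-3 - 4*N) = 0 + (-3 - 4*N) = -3 - 4*N)
(v(-3, -2)*(-18))*16 = ((-3 - 4*(-2))*(-18))*16 = ((-3 + 8)*(-18))*16 = (5*(-18))*16 = -90*16 = -1440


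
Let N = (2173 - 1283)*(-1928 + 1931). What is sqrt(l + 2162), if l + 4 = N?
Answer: 2*sqrt(1207) ≈ 69.484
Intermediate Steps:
N = 2670 (N = 890*3 = 2670)
l = 2666 (l = -4 + 2670 = 2666)
sqrt(l + 2162) = sqrt(2666 + 2162) = sqrt(4828) = 2*sqrt(1207)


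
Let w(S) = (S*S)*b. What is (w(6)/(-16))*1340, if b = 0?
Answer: 0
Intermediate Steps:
w(S) = 0 (w(S) = (S*S)*0 = S²*0 = 0)
(w(6)/(-16))*1340 = (0/(-16))*1340 = (0*(-1/16))*1340 = 0*1340 = 0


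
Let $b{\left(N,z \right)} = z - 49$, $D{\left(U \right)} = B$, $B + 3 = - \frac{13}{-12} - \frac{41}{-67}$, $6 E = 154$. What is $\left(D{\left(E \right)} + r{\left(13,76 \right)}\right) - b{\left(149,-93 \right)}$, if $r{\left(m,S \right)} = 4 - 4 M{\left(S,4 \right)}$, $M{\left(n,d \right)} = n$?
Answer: $- \frac{128081}{804} \approx -159.3$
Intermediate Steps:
$E = \frac{77}{3}$ ($E = \frac{1}{6} \cdot 154 = \frac{77}{3} \approx 25.667$)
$B = - \frac{1049}{804}$ ($B = -3 - \left(- \frac{41}{67} - \frac{13}{12}\right) = -3 - - \frac{1363}{804} = -3 + \left(\frac{13}{12} + \frac{41}{67}\right) = -3 + \frac{1363}{804} = - \frac{1049}{804} \approx -1.3047$)
$D{\left(U \right)} = - \frac{1049}{804}$
$b{\left(N,z \right)} = -49 + z$ ($b{\left(N,z \right)} = z - 49 = -49 + z$)
$r{\left(m,S \right)} = 4 - 4 S$
$\left(D{\left(E \right)} + r{\left(13,76 \right)}\right) - b{\left(149,-93 \right)} = \left(- \frac{1049}{804} + \left(4 - 304\right)\right) - \left(-49 - 93\right) = \left(- \frac{1049}{804} + \left(4 - 304\right)\right) - -142 = \left(- \frac{1049}{804} - 300\right) + 142 = - \frac{242249}{804} + 142 = - \frac{128081}{804}$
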